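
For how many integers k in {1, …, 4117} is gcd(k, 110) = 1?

110 = 2·5·11. Inclusion–exclusion on these primes:
4117 − ⌊4117/2⌋ − ⌊4117/5⌋ − ⌊4117/11⌋ + ⌊4117/10⌋ + ⌊4117/22⌋ + ⌊4117/55⌋ − ⌊4117/110⌋ = 1497

1497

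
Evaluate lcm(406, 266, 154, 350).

2121350

406 = 2 · 7 · 29; 266 = 2 · 7 · 19; 154 = 2 · 7 · 11; 350 = 2 · 5² · 7
lcm takes max exponent of each prime: 2 · 5² · 7 · 11 · 19 · 29 = 2121350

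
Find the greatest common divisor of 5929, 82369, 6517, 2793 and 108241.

49

5929 = 7² · 11²; 82369 = 7² · 41²; 6517 = 7³ · 19; 2793 = 3 · 7² · 19; 108241 = 7² · 47²
gcd takes min exponent of each prime: 7² = 49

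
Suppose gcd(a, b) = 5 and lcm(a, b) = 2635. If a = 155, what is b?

85

a·b = gcd·lcm = 5·2635 = 13175, so b = 13175/155 = 85.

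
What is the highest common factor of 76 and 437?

Euclid: 437 = 5·76 + 57; 76 = 1·57 + 19; 57 = 3·19 + 0. Last nonzero remainder: 19.

19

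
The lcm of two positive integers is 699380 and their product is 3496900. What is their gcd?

gcd·lcm = product, so gcd = 3496900/699380 = 5.

5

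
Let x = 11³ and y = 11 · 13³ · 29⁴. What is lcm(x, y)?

2068236051167

max exponent per prime: 11³ · 13³ · 29⁴ = 2068236051167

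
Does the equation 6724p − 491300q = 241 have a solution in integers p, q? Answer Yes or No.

By Bézout, 6724p − 491300q = 241 has integer solutions iff gcd(6724, 491300) | 241.
Euclid: 491300 = 73·6724 + 448; 6724 = 15·448 + 4; 448 = 112·4 + 0. gcd = 4; 241 mod 4 = 1. No.

No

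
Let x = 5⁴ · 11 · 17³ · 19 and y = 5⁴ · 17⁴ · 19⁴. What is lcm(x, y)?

74831214156875

max exponent per prime: 5⁴ · 11 · 17⁴ · 19⁴ = 74831214156875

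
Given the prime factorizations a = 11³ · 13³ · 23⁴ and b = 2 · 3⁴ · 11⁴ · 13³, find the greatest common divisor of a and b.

min exponent per shared prime: 11³ · 13³ = 2924207

2924207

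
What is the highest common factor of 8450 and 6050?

50

Euclid: 8450 = 1·6050 + 2400; 6050 = 2·2400 + 1250; 2400 = 1·1250 + 1150; 1250 = 1·1150 + 100; 1150 = 11·100 + 50; 100 = 2·50 + 0. Last nonzero remainder: 50.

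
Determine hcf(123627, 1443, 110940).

gcd(123627, 1443): 123627 = 85·1443 + 972; 1443 = 1·972 + 471; 972 = 2·471 + 30; 471 = 15·30 + 21; 30 = 1·21 + 9; 21 = 2·9 + 3; 9 = 3·3 + 0 → 3
gcd(3, 110940): 110940 = 36980·3 + 0 → 3

3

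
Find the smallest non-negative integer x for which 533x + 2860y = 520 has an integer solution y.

60

Reduce mod 2860: 533x ≡ 520 (mod 2860). With g = gcd(533, 2860) = 13 dividing 520, divide through: 41x ≡ 40 (mod 220).
Since gcd(41, 220) = 1, x ≡ 40·(41)⁻¹ ≡ 60 (mod 220). Smallest non-negative: 60.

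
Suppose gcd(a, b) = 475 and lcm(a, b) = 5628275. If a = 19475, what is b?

137275

Using ab = gcd(a,b)·lcm(a,b) = 475·5628275 = 2673430625, we get b = 2673430625/19475 = 137275.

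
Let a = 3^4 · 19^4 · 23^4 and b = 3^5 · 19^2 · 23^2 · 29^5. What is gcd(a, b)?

15468489

min exponent per shared prime: 3^4 · 19^2 · 23^2 = 15468489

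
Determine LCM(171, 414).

gcd first: 414 = 2·171 + 72; 171 = 2·72 + 27; 72 = 2·27 + 18; 27 = 1·18 + 9; 18 = 2·9 + 0 → gcd = 9
lcm = 171·414/gcd = 70794/9 = 7866

7866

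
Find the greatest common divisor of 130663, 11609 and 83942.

19

130663 = 13 · 19 · 23²; 11609 = 13 · 19 · 47; 83942 = 2 · 19 · 47²
gcd takes min exponent of each prime: 19 = 19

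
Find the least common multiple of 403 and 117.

3627

gcd first: 403 = 3·117 + 52; 117 = 2·52 + 13; 52 = 4·13 + 0 → gcd = 13
lcm = 403·117/gcd = 47151/13 = 3627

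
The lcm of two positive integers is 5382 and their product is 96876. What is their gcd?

gcd·lcm = product, so gcd = 96876/5382 = 18.

18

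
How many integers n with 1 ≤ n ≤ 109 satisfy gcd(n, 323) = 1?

323 = 17·19. Inclusion–exclusion on these primes:
109 − ⌊109/17⌋ − ⌊109/19⌋ + ⌊109/323⌋ = 98

98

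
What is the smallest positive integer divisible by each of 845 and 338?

1690

gcd first: 845 = 2·338 + 169; 338 = 2·169 + 0 → gcd = 169
lcm = 845·338/gcd = 285610/169 = 1690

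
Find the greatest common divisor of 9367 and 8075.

9367 = 17 · 19 · 29
8075 = 5² · 17 · 19
Common: 17 · 19 = 323

323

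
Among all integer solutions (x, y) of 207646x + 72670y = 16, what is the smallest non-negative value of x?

Euclid: 207646 = 2·72670 + 62306; 72670 = 1·62306 + 10364; 62306 = 6·10364 + 122; 10364 = 84·122 + 116; 122 = 1·116 + 6; 116 = 19·6 + 2; 6 = 3·2 + 0 → gcd = 2; 16 = 2·8.
Back-substitution yields 207646·(-11913) + 72670·(34040) = 2, so one solution is x = -11913·8 = -95304, y = 34040·8 = 272320.
Solutions in x differ by 72670/2 = 36335; the one in [0, 36335) is -95304 mod 36335 = 13701.

13701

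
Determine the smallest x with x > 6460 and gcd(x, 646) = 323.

gcd(x, 646) = 323 forces 323 | x; write x = 323s. Then gcd(323s, 323·2) = 323·gcd(s, 2), so need gcd(s, 2) = 1.
323s > 6460 gives s ≥ 21. The least s ≥ 21 coprime to 2 is 21, so x = 323·21 = 6783.

6783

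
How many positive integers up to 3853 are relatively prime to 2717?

3063

2717 = 11·13·19. Inclusion–exclusion on these primes:
3853 − ⌊3853/11⌋ − ⌊3853/13⌋ − ⌊3853/19⌋ + ⌊3853/143⌋ + ⌊3853/209⌋ + ⌊3853/247⌋ − ⌊3853/2717⌋ = 3063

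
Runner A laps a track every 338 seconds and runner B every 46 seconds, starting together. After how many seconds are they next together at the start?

7774

gcd first: 338 = 7·46 + 16; 46 = 2·16 + 14; 16 = 1·14 + 2; 14 = 7·2 + 0 → gcd = 2
lcm = 338·46/gcd = 15548/2 = 7774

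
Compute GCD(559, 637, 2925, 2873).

gcd(559, 637): 637 = 1·559 + 78; 559 = 7·78 + 13; 78 = 6·13 + 0 → 13
gcd(13, 2925): 2925 = 225·13 + 0 → 13
gcd(13, 2873): 2873 = 221·13 + 0 → 13

13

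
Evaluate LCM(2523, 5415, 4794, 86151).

4446440057670

2523 = 3 · 29²; 5415 = 3 · 5 · 19²; 4794 = 2 · 3 · 17 · 47; 86151 = 3 · 13 · 47²
lcm takes max exponent of each prime: 2 · 3 · 5 · 13 · 17 · 19² · 29² · 47² = 4446440057670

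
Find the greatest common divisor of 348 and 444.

12

Euclid: 444 = 1·348 + 96; 348 = 3·96 + 60; 96 = 1·60 + 36; 60 = 1·36 + 24; 36 = 1·24 + 12; 24 = 2·12 + 0. Last nonzero remainder: 12.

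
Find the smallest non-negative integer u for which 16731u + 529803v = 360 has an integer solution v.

950

Reduce mod 529803: 16731u ≡ 360 (mod 529803). With g = gcd(16731, 529803) = 9 dividing 360, divide through: 1859u ≡ 40 (mod 58867).
Since gcd(1859, 58867) = 1, u ≡ 40·(1859)⁻¹ ≡ 950 (mod 58867). Smallest non-negative: 950.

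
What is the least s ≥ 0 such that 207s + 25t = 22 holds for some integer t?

21

gcd(207, 25) = 1 (Euclid: 207 = 8·25 + 7; 25 = 3·7 + 4; 7 = 1·4 + 3; 4 = 1·3 + 1; 3 = 3·1 + 0), and 1 | 22.
Extended Euclid: 207·(-7) + 25·(58) = 1. Scale by 22: s₀ = -154.
General solution s = s₀ + 25k; reducing mod 25 gives s = 21 (and t = -173).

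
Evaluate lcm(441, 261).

gcd first: 441 = 1·261 + 180; 261 = 1·180 + 81; 180 = 2·81 + 18; 81 = 4·18 + 9; 18 = 2·9 + 0 → gcd = 9
lcm = 441·261/gcd = 115101/9 = 12789

12789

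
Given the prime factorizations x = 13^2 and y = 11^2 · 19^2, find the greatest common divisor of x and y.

1

min exponent per shared prime: (none) = 1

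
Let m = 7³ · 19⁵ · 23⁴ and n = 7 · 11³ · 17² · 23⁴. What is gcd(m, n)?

1958887

min exponent per shared prime: 7 · 23⁴ = 1958887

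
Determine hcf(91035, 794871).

63

Euclid: 794871 = 8·91035 + 66591; 91035 = 1·66591 + 24444; 66591 = 2·24444 + 17703; 24444 = 1·17703 + 6741; 17703 = 2·6741 + 4221; 6741 = 1·4221 + 2520; 4221 = 1·2520 + 1701; 2520 = 1·1701 + 819; 1701 = 2·819 + 63; 819 = 13·63 + 0. Last nonzero remainder: 63.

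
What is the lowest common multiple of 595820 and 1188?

gcd first: 595820 = 501·1188 + 632; 1188 = 1·632 + 556; 632 = 1·556 + 76; 556 = 7·76 + 24; 76 = 3·24 + 4; 24 = 6·4 + 0 → gcd = 4
lcm = 595820·1188/gcd = 707834160/4 = 176958540

176958540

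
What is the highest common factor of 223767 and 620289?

9

Euclid: 620289 = 2·223767 + 172755; 223767 = 1·172755 + 51012; 172755 = 3·51012 + 19719; 51012 = 2·19719 + 11574; 19719 = 1·11574 + 8145; 11574 = 1·8145 + 3429; 8145 = 2·3429 + 1287; 3429 = 2·1287 + 855; 1287 = 1·855 + 432; 855 = 1·432 + 423; 432 = 1·423 + 9; 423 = 47·9 + 0. Last nonzero remainder: 9.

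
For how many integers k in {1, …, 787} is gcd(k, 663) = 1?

Prime factors of 663: 3, 13, 17. Count integers ≤ 787 divisible by none of them.
By inclusion–exclusion: 787 − ⌊787/3⌋ − ⌊787/13⌋ − ⌊787/17⌋ + ⌊787/39⌋ + ⌊787/51⌋ + ⌊787/221⌋ − ⌊787/663⌋ = 456.

456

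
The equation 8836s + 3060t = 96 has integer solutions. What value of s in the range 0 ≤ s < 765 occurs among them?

gcd(8836, 3060) = 4 (Euclid: 8836 = 2·3060 + 2716; 3060 = 1·2716 + 344; 2716 = 7·344 + 308; 344 = 1·308 + 36; 308 = 8·36 + 20; 36 = 1·20 + 16; 20 = 1·16 + 4; 16 = 4·4 + 0), and 4 | 96.
Extended Euclid: 8836·(169) + 3060·(-488) = 4. Scale by 24: s₀ = 4056.
General solution s = s₀ + 765k; reducing mod 765 gives s = 231 (and t = -667).

231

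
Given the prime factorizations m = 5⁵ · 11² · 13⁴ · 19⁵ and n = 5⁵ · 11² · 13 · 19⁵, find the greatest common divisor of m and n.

12171574146875

min exponent per shared prime: 5⁵ · 11² · 13 · 19⁵ = 12171574146875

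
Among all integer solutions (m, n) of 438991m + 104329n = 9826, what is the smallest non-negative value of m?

270

gcd(438991, 104329) = 289 (Euclid: 438991 = 4·104329 + 21675; 104329 = 4·21675 + 17629; 21675 = 1·17629 + 4046; 17629 = 4·4046 + 1445; 4046 = 2·1445 + 1156; 1445 = 1·1156 + 289; 1156 = 4·289 + 0), and 289 | 9826.
Extended Euclid: 438991·(-77) + 104329·(324) = 289. Scale by 34: m₀ = -2618.
General solution m = m₀ + 361t; reducing mod 361 gives m = 270 (and n = -1136).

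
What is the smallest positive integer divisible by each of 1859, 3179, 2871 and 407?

1859 = 11 · 13²; 3179 = 11 · 17²; 2871 = 3² · 11 · 29; 407 = 11 · 37
lcm takes max exponent of each prime: 3² · 11 · 13² · 17² · 29 · 37 = 5188232907

5188232907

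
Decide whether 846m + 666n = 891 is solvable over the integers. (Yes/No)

No

gcd(846, 666): 846 = 1·666 + 180; 666 = 3·180 + 126; 180 = 1·126 + 54; 126 = 2·54 + 18; 54 = 3·18 + 0 → 18
18 does not divide 891, so a solution does not exist.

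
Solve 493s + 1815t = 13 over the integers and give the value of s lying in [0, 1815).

1561

Euclid: 1815 = 3·493 + 336; 493 = 1·336 + 157; 336 = 2·157 + 22; 157 = 7·22 + 3; 22 = 7·3 + 1; 3 = 3·1 + 0 → gcd = 1; 13 = 1·13.
Back-substitution yields 493·(-578) + 1815·(157) = 1, so one solution is s = -578·13 = -7514, t = 157·13 = 2041.
Solutions in s differ by 1815/1 = 1815; the one in [0, 1815) is -7514 mod 1815 = 1561.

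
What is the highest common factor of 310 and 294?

2

310 = 2 · 5 · 31
294 = 2 · 3 · 7²
Common: 2 = 2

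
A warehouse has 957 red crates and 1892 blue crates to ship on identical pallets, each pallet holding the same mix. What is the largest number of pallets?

11

Euclid: 1892 = 1·957 + 935; 957 = 1·935 + 22; 935 = 42·22 + 11; 22 = 2·11 + 0. Last nonzero remainder: 11.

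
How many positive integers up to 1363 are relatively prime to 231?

Prime factors of 231: 3, 7, 11. Count integers ≤ 1363 divisible by none of them.
By inclusion–exclusion: 1363 − ⌊1363/3⌋ − ⌊1363/7⌋ − ⌊1363/11⌋ + ⌊1363/21⌋ + ⌊1363/33⌋ + ⌊1363/77⌋ − ⌊1363/231⌋ = 709.

709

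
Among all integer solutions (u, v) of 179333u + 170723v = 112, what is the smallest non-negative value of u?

Reduce mod 170723: 179333u ≡ 112 (mod 170723). With g = gcd(179333, 170723) = 7 dividing 112, divide through: 25619u ≡ 16 (mod 24389).
Since gcd(25619, 24389) = 1, u ≡ 16·(25619)⁻¹ ≡ 21732 (mod 24389). Smallest non-negative: 21732.

21732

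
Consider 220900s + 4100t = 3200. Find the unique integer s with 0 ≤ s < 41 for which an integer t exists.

gcd(220900, 4100) = 100 (Euclid: 220900 = 53·4100 + 3600; 4100 = 1·3600 + 500; 3600 = 7·500 + 100; 500 = 5·100 + 0), and 100 | 3200.
Extended Euclid: 220900·(8) + 4100·(-431) = 100. Scale by 32: s₀ = 256.
General solution s = s₀ + 41k; reducing mod 41 gives s = 10 (and t = -538).

10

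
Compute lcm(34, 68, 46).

lcm(34, 68) = 34·68/gcd = 2312/34 = 68
lcm(68, 46) = 68·46/gcd = 3128/2 = 1564

1564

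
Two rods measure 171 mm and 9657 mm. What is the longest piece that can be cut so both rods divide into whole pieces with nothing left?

9

171 = 3² · 19
9657 = 3² · 29 · 37
Common: 3² = 9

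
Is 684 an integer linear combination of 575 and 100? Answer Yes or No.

No

gcd(575, 100): 575 = 5·100 + 75; 100 = 1·75 + 25; 75 = 3·25 + 0 → 25
25 does not divide 684, so a solution does not exist.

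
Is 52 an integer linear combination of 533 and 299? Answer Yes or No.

By Bézout, 533s + 299t = 52 has integer solutions iff gcd(533, 299) | 52.
Euclid: 533 = 1·299 + 234; 299 = 1·234 + 65; 234 = 3·65 + 39; 65 = 1·39 + 26; 39 = 1·26 + 13; 26 = 2·13 + 0. gcd = 13; 52 mod 13 = 0. Yes.

Yes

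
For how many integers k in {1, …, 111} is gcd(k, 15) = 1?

59

Prime factors of 15: 3, 5. Count integers ≤ 111 divisible by none of them.
By inclusion–exclusion: 111 − ⌊111/3⌋ − ⌊111/5⌋ + ⌊111/15⌋ = 59.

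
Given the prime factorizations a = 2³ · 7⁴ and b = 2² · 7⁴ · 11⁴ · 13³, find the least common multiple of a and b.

max exponent per prime: 2³ · 7⁴ · 11⁴ · 13³ = 617849848616

617849848616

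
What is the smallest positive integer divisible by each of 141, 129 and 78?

141 = 3 · 47; 129 = 3 · 43; 78 = 2 · 3 · 13
lcm takes max exponent of each prime: 2 · 3 · 13 · 43 · 47 = 157638

157638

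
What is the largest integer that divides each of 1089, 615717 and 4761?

gcd(1089, 615717): 615717 = 565·1089 + 432; 1089 = 2·432 + 225; 432 = 1·225 + 207; 225 = 1·207 + 18; 207 = 11·18 + 9; 18 = 2·9 + 0 → 9
gcd(9, 4761): 4761 = 529·9 + 0 → 9

9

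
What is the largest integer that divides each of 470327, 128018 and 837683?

470327 = 11² · 13² · 23; 128018 = 2 · 11² · 23²; 837683 = 7 · 11² · 23 · 43
gcd takes min exponent of each prime: 11² · 23 = 2783

2783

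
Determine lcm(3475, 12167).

42280325

gcd first: 12167 = 3·3475 + 1742; 3475 = 1·1742 + 1733; 1742 = 1·1733 + 9; 1733 = 192·9 + 5; 9 = 1·5 + 4; 5 = 1·4 + 1; 4 = 4·1 + 0 → gcd = 1
lcm = 3475·12167/gcd = 42280325/1 = 42280325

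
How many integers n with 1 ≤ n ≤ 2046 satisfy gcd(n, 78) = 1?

78 = 2·3·13. Inclusion–exclusion on these primes:
2046 − ⌊2046/2⌋ − ⌊2046/3⌋ − ⌊2046/13⌋ + ⌊2046/6⌋ + ⌊2046/26⌋ + ⌊2046/39⌋ − ⌊2046/78⌋ = 629

629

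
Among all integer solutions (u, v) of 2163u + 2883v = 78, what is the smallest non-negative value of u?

104

Reduce mod 2883: 2163u ≡ 78 (mod 2883). With g = gcd(2163, 2883) = 3 dividing 78, divide through: 721u ≡ 26 (mod 961).
Since gcd(721, 961) = 1, u ≡ 26·(721)⁻¹ ≡ 104 (mod 961). Smallest non-negative: 104.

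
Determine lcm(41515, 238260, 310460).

235639140

41515 = 5 · 19² · 23; 238260 = 2² · 3 · 5 · 11 · 19²; 310460 = 2² · 5 · 19² · 43
lcm takes max exponent of each prime: 2² · 3 · 5 · 11 · 19² · 23 · 43 = 235639140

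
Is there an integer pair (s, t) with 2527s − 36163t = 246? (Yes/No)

Yes

gcd(2527, 36163): 36163 = 14·2527 + 785; 2527 = 3·785 + 172; 785 = 4·172 + 97; 172 = 1·97 + 75; 97 = 1·75 + 22; 75 = 3·22 + 9; 22 = 2·9 + 4; 9 = 2·4 + 1; 4 = 4·1 + 0 → 1
1 divides 246, so a solution exists.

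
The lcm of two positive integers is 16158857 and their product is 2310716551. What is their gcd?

From gcd × lcm = pq: gcd = 2310716551 / 16158857 = 143.

143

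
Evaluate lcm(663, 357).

663 = 3 · 13 · 17; 357 = 3 · 7 · 17
max exponents: 3 · 7 · 13 · 17 = 4641

4641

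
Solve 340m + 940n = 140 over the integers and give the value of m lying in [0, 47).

gcd(340, 940) = 20 (Euclid: 940 = 2·340 + 260; 340 = 1·260 + 80; 260 = 3·80 + 20; 80 = 4·20 + 0), and 20 | 140.
Extended Euclid: 340·(-11) + 940·(4) = 20. Scale by 7: m₀ = -77.
General solution m = m₀ + 47t; reducing mod 47 gives m = 17 (and n = -6).

17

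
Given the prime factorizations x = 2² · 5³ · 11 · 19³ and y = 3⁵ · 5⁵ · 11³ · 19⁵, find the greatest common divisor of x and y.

9431125

min exponent per shared prime: 5³ · 11 · 19³ = 9431125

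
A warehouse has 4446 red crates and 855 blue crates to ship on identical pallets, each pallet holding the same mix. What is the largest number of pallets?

171

Euclid: 4446 = 5·855 + 171; 855 = 5·171 + 0. Last nonzero remainder: 171.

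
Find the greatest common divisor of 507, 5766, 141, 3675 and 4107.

3

gcd(507, 5766): 5766 = 11·507 + 189; 507 = 2·189 + 129; 189 = 1·129 + 60; 129 = 2·60 + 9; 60 = 6·9 + 6; 9 = 1·6 + 3; 6 = 2·3 + 0 → 3
gcd(3, 141): 141 = 47·3 + 0 → 3
gcd(3, 3675): 3675 = 1225·3 + 0 → 3
gcd(3, 4107): 4107 = 1369·3 + 0 → 3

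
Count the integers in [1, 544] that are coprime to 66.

164

Prime factors of 66: 2, 3, 11. Count integers ≤ 544 divisible by none of them.
By inclusion–exclusion: 544 − ⌊544/2⌋ − ⌊544/3⌋ − ⌊544/11⌋ + ⌊544/6⌋ + ⌊544/22⌋ + ⌊544/33⌋ − ⌊544/66⌋ = 164.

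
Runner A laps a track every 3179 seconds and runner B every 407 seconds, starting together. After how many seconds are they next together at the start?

117623

gcd first: 3179 = 7·407 + 330; 407 = 1·330 + 77; 330 = 4·77 + 22; 77 = 3·22 + 11; 22 = 2·11 + 0 → gcd = 11
lcm = 3179·407/gcd = 1293853/11 = 117623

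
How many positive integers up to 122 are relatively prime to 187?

Prime factors of 187: 11, 17. Count integers ≤ 122 divisible by none of them.
By inclusion–exclusion: 122 − ⌊122/11⌋ − ⌊122/17⌋ + ⌊122/187⌋ = 104.

104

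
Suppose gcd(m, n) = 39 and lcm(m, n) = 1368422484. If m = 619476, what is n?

86151

m·n = gcd·lcm = 39·1368422484 = 53368476876, so n = 53368476876/619476 = 86151.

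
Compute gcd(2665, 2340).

65

2665 = 5 · 13 · 41
2340 = 2² · 3² · 5 · 13
Common: 5 · 13 = 65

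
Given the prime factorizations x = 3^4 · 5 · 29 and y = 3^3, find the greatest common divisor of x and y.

27

min exponent per shared prime: 3^3 = 27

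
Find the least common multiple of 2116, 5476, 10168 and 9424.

279819679184

2116 = 2² · 23²; 5476 = 2² · 37²; 10168 = 2³ · 31 · 41; 9424 = 2⁴ · 19 · 31
lcm takes max exponent of each prime: 2⁴ · 19 · 23² · 31 · 37² · 41 = 279819679184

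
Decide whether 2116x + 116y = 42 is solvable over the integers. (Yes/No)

No

gcd(2116, 116): 2116 = 18·116 + 28; 116 = 4·28 + 4; 28 = 7·4 + 0 → 4
4 does not divide 42, so a solution does not exist.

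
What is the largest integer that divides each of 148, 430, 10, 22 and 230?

gcd(148, 430): 430 = 2·148 + 134; 148 = 1·134 + 14; 134 = 9·14 + 8; 14 = 1·8 + 6; 8 = 1·6 + 2; 6 = 3·2 + 0 → 2
gcd(2, 10): 10 = 5·2 + 0 → 2
gcd(2, 22): 22 = 11·2 + 0 → 2
gcd(2, 230): 230 = 115·2 + 0 → 2

2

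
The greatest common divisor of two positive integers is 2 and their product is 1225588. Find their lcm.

612794

gcd·lcm = product, so lcm = 1225588/2 = 612794.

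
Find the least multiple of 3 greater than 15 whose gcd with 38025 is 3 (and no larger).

21

gcd(x, 38025) = 3 forces 3 | x; write x = 3s. Then gcd(3s, 3·12675) = 3·gcd(s, 12675), so need gcd(s, 12675) = 1.
3s > 15 gives s ≥ 6. The least s ≥ 6 coprime to 12675 is 7, so x = 3·7 = 21.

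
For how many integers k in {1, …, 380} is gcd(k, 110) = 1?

Prime factors of 110: 2, 5, 11. Count integers ≤ 380 divisible by none of them.
By inclusion–exclusion: 380 − ⌊380/2⌋ − ⌊380/5⌋ − ⌊380/11⌋ + ⌊380/10⌋ + ⌊380/22⌋ + ⌊380/55⌋ − ⌊380/110⌋ = 138.

138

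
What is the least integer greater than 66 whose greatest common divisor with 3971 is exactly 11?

77

3971 = 11·361. Any x with gcd(x, 3971) = 11 is a multiple of 11, say 11s, with s coprime to 361.
Need s > 66/11, so s ≥ 7. First s ≥ 7 with gcd(s, 361) = 1 is s = 7. Thus x = 11·7 = 77.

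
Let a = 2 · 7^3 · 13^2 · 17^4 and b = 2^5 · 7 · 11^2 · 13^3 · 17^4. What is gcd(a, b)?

197610686

min exponent per shared prime: 2 · 7 · 13^2 · 17^4 = 197610686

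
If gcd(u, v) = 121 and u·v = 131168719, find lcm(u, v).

For any two positive integers, gcd × lcm equals their product. Hence lcm = 131168719 / 121 = 1084039.

1084039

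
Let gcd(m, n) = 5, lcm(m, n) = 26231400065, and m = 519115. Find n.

Using mn = gcd(m,n)·lcm(m,n) = 5·26231400065 = 131157000325, we get n = 131157000325/519115 = 252655.

252655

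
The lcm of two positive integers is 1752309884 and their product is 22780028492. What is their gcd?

13

gcd·lcm = product, so gcd = 22780028492/1752309884 = 13.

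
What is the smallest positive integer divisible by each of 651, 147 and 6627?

651 = 3 · 7 · 31; 147 = 3 · 7²; 6627 = 3 · 47²
lcm takes max exponent of each prime: 3 · 7² · 31 · 47² = 10066413

10066413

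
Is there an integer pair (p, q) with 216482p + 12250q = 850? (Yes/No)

No

By Bézout, 216482p + 12250q = 850 has integer solutions iff gcd(216482, 12250) | 850.
Euclid: 216482 = 17·12250 + 8232; 12250 = 1·8232 + 4018; 8232 = 2·4018 + 196; 4018 = 20·196 + 98; 196 = 2·98 + 0. gcd = 98; 850 mod 98 = 66. No.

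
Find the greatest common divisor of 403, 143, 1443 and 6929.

13

gcd(403, 143): 403 = 2·143 + 117; 143 = 1·117 + 26; 117 = 4·26 + 13; 26 = 2·13 + 0 → 13
gcd(13, 1443): 1443 = 111·13 + 0 → 13
gcd(13, 6929): 6929 = 533·13 + 0 → 13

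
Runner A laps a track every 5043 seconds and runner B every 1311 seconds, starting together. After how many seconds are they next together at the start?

gcd first: 5043 = 3·1311 + 1110; 1311 = 1·1110 + 201; 1110 = 5·201 + 105; 201 = 1·105 + 96; 105 = 1·96 + 9; 96 = 10·9 + 6; 9 = 1·6 + 3; 6 = 2·3 + 0 → gcd = 3
lcm = 5043·1311/gcd = 6611373/3 = 2203791

2203791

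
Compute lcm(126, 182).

126 = 2 · 3² · 7; 182 = 2 · 7 · 13
max exponents: 2 · 3² · 7 · 13 = 1638

1638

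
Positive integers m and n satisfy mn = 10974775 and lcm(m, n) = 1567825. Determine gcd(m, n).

From gcd × lcm = mn: gcd = 10974775 / 1567825 = 7.

7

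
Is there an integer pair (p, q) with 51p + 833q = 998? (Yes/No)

By Bézout, 51p + 833q = 998 has integer solutions iff gcd(51, 833) | 998.
Euclid: 833 = 16·51 + 17; 51 = 3·17 + 0. gcd = 17; 998 mod 17 = 12. No.

No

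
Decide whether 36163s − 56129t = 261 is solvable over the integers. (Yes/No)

Yes

gcd(36163, 56129): 56129 = 1·36163 + 19966; 36163 = 1·19966 + 16197; 19966 = 1·16197 + 3769; 16197 = 4·3769 + 1121; 3769 = 3·1121 + 406; 1121 = 2·406 + 309; 406 = 1·309 + 97; 309 = 3·97 + 18; 97 = 5·18 + 7; 18 = 2·7 + 4; 7 = 1·4 + 3; 4 = 1·3 + 1; 3 = 3·1 + 0 → 1
1 divides 261, so a solution exists.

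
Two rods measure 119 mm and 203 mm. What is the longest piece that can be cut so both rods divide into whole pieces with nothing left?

Euclid: 203 = 1·119 + 84; 119 = 1·84 + 35; 84 = 2·35 + 14; 35 = 2·14 + 7; 14 = 2·7 + 0. Last nonzero remainder: 7.

7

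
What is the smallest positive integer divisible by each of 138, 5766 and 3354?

138 = 2 · 3 · 23; 5766 = 2 · 3 · 31²; 3354 = 2 · 3 · 13 · 43
lcm takes max exponent of each prime: 2 · 3 · 13 · 23 · 31² · 43 = 74133462

74133462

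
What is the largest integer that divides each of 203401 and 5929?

Euclid: 203401 = 34·5929 + 1815; 5929 = 3·1815 + 484; 1815 = 3·484 + 363; 484 = 1·363 + 121; 363 = 3·121 + 0. Last nonzero remainder: 121.

121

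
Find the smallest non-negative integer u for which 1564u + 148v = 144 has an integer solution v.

7

gcd(1564, 148) = 4 (Euclid: 1564 = 10·148 + 84; 148 = 1·84 + 64; 84 = 1·64 + 20; 64 = 3·20 + 4; 20 = 5·4 + 0), and 4 | 144.
Extended Euclid: 1564·(-7) + 148·(74) = 4. Scale by 36: u₀ = -252.
General solution u = u₀ + 37t; reducing mod 37 gives u = 7 (and v = -73).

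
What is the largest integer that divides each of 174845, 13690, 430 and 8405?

gcd(174845, 13690): 174845 = 12·13690 + 10565; 13690 = 1·10565 + 3125; 10565 = 3·3125 + 1190; 3125 = 2·1190 + 745; 1190 = 1·745 + 445; 745 = 1·445 + 300; 445 = 1·300 + 145; 300 = 2·145 + 10; 145 = 14·10 + 5; 10 = 2·5 + 0 → 5
gcd(5, 430): 430 = 86·5 + 0 → 5
gcd(5, 8405): 8405 = 1681·5 + 0 → 5

5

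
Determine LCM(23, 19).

437

23 = 23; 19 = 19
max exponents: 19 · 23 = 437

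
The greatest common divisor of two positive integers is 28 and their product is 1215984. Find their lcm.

43428

gcd·lcm = product, so lcm = 1215984/28 = 43428.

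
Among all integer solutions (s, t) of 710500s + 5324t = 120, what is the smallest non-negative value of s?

Reduce mod 5324: 710500s ≡ 120 (mod 5324). With g = gcd(710500, 5324) = 4 dividing 120, divide through: 177625s ≡ 30 (mod 1331).
Since gcd(177625, 1331) = 1, s ≡ 30·(177625)⁻¹ ≡ 1079 (mod 1331). Smallest non-negative: 1079.

1079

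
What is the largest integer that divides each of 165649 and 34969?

121

165649 = 11² · 37²
34969 = 11² · 17²
Common: 11² = 121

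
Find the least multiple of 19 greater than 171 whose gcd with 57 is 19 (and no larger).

190

gcd(m, 57) = 19 forces 19 | m; write m = 19s. Then gcd(19s, 19·3) = 19·gcd(s, 3), so need gcd(s, 3) = 1.
19s > 171 gives s ≥ 10. The least s ≥ 10 coprime to 3 is 10, so m = 19·10 = 190.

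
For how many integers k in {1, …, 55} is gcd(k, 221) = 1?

221 = 13·17. Inclusion–exclusion on these primes:
55 − ⌊55/13⌋ − ⌊55/17⌋ + ⌊55/221⌋ = 48

48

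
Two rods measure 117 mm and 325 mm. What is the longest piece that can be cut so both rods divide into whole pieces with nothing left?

Euclid: 325 = 2·117 + 91; 117 = 1·91 + 26; 91 = 3·26 + 13; 26 = 2·13 + 0. Last nonzero remainder: 13.

13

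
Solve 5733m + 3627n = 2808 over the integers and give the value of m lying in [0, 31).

Euclid: 5733 = 1·3627 + 2106; 3627 = 1·2106 + 1521; 2106 = 1·1521 + 585; 1521 = 2·585 + 351; 585 = 1·351 + 234; 351 = 1·234 + 117; 234 = 2·117 + 0 → gcd = 117; 2808 = 117·24.
Back-substitution yields 5733·(-12) + 3627·(19) = 117, so one solution is m = -12·24 = -288, n = 19·24 = 456.
Solutions in m differ by 3627/117 = 31; the one in [0, 31) is -288 mod 31 = 22.

22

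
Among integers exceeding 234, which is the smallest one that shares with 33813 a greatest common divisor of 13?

gcd(k, 33813) = 13 forces 13 | k; write k = 13s. Then gcd(13s, 13·2601) = 13·gcd(s, 2601), so need gcd(s, 2601) = 1.
13s > 234 gives s ≥ 19. The least s ≥ 19 coprime to 2601 is 19, so k = 13·19 = 247.

247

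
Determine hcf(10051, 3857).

19

Euclid: 10051 = 2·3857 + 2337; 3857 = 1·2337 + 1520; 2337 = 1·1520 + 817; 1520 = 1·817 + 703; 817 = 1·703 + 114; 703 = 6·114 + 19; 114 = 6·19 + 0. Last nonzero remainder: 19.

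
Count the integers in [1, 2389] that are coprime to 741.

1393

741 = 3·13·19. Inclusion–exclusion on these primes:
2389 − ⌊2389/3⌋ − ⌊2389/13⌋ − ⌊2389/19⌋ + ⌊2389/39⌋ + ⌊2389/57⌋ + ⌊2389/247⌋ − ⌊2389/741⌋ = 1393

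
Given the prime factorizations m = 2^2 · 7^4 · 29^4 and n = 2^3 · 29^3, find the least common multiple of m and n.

max exponent per prime: 2^3 · 7^4 · 29^4 = 13585453448

13585453448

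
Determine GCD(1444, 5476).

4

1444 = 2² · 19²
5476 = 2² · 37²
Common: 2² = 4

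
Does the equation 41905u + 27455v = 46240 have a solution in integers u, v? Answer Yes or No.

Yes

By Bézout, 41905u + 27455v = 46240 has integer solutions iff gcd(41905, 27455) | 46240.
Euclid: 41905 = 1·27455 + 14450; 27455 = 1·14450 + 13005; 14450 = 1·13005 + 1445; 13005 = 9·1445 + 0. gcd = 1445; 46240 mod 1445 = 0. Yes.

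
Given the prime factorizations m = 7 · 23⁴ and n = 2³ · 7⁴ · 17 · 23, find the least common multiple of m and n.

max exponent per prime: 2³ · 7⁴ · 17 · 23⁴ = 91378160776

91378160776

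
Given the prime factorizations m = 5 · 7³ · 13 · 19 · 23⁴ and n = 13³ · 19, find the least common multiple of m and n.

20033605910045

max exponent per prime: 5 · 7³ · 13³ · 19 · 23⁴ = 20033605910045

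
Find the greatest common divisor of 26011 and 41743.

19

26011 = 19 · 37²
41743 = 13³ · 19
Common: 19 = 19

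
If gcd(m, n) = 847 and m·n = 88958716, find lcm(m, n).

105028

gcd·lcm = product, so lcm = 88958716/847 = 105028.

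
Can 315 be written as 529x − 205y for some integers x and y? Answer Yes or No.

Yes

By Bézout, 529x − 205y = 315 has integer solutions iff gcd(529, 205) | 315.
Euclid: 529 = 2·205 + 119; 205 = 1·119 + 86; 119 = 1·86 + 33; 86 = 2·33 + 20; 33 = 1·20 + 13; 20 = 1·13 + 7; 13 = 1·7 + 6; 7 = 1·6 + 1; 6 = 6·1 + 0. gcd = 1; 315 mod 1 = 0. Yes.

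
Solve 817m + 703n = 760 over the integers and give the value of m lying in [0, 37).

19

gcd(817, 703) = 19 (Euclid: 817 = 1·703 + 114; 703 = 6·114 + 19; 114 = 6·19 + 0), and 19 | 760.
Extended Euclid: 817·(-6) + 703·(7) = 19. Scale by 40: m₀ = -240.
General solution m = m₀ + 37t; reducing mod 37 gives m = 19 (and n = -21).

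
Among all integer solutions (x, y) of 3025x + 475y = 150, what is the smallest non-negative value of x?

9

gcd(3025, 475) = 25 (Euclid: 3025 = 6·475 + 175; 475 = 2·175 + 125; 175 = 1·125 + 50; 125 = 2·50 + 25; 50 = 2·25 + 0), and 25 | 150.
Extended Euclid: 3025·(-8) + 475·(51) = 25. Scale by 6: x₀ = -48.
General solution x = x₀ + 19t; reducing mod 19 gives x = 9 (and y = -57).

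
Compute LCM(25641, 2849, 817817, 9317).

25641 = 3² · 7 · 11 · 37; 2849 = 7 · 11 · 37; 817817 = 7 · 11 · 13 · 19 · 43; 9317 = 7 · 11³
lcm takes max exponent of each prime: 3² · 7 · 11³ · 13 · 19 · 37 · 43 = 32952300381

32952300381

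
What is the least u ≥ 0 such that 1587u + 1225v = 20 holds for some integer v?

gcd(1587, 1225) = 1 (Euclid: 1587 = 1·1225 + 362; 1225 = 3·362 + 139; 362 = 2·139 + 84; 139 = 1·84 + 55; 84 = 1·55 + 29; 55 = 1·29 + 26; 29 = 1·26 + 3; 26 = 8·3 + 2; 3 = 1·2 + 1; 2 = 2·1 + 0), and 1 | 20.
Extended Euclid: 1587·(423) + 1225·(-548) = 1. Scale by 20: u₀ = 8460.
General solution u = u₀ + 1225t; reducing mod 1225 gives u = 1110 (and v = -1438).

1110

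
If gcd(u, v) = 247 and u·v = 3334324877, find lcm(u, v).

For any two positive integers, gcd × lcm equals their product. Hence lcm = 3334324877 / 247 = 13499291.

13499291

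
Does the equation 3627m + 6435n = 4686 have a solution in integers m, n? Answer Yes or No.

No

gcd(3627, 6435): 6435 = 1·3627 + 2808; 3627 = 1·2808 + 819; 2808 = 3·819 + 351; 819 = 2·351 + 117; 351 = 3·117 + 0 → 117
117 does not divide 4686, so a solution does not exist.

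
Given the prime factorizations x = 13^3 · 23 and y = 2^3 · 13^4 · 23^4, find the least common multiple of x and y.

max exponent per prime: 2^3 · 13^4 · 23^4 = 63940310408

63940310408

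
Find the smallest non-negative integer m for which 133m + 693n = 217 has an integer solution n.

85

Reduce mod 693: 133m ≡ 217 (mod 693). With g = gcd(133, 693) = 7 dividing 217, divide through: 19m ≡ 31 (mod 99).
Since gcd(19, 99) = 1, m ≡ 31·(19)⁻¹ ≡ 85 (mod 99). Smallest non-negative: 85.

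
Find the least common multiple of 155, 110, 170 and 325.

3768050

155 = 5 · 31; 110 = 2 · 5 · 11; 170 = 2 · 5 · 17; 325 = 5² · 13
lcm takes max exponent of each prime: 2 · 5² · 11 · 13 · 17 · 31 = 3768050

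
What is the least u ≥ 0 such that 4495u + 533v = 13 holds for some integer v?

390

Euclid: 4495 = 8·533 + 231; 533 = 2·231 + 71; 231 = 3·71 + 18; 71 = 3·18 + 17; 18 = 1·17 + 1; 17 = 17·1 + 0 → gcd = 1; 13 = 1·13.
Back-substitution yields 4495·(30) + 533·(-253) = 1, so one solution is u = 30·13 = 390, v = -253·13 = -3289.
Solutions in u differ by 533/1 = 533; the one in [0, 533) is 390 mod 533 = 390.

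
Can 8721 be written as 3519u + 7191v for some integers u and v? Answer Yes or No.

Yes

gcd(3519, 7191): 7191 = 2·3519 + 153; 3519 = 23·153 + 0 → 153
153 divides 8721, so a solution exists.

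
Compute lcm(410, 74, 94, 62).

22102690

lcm(410, 74) = 410·74/gcd = 30340/2 = 15170
lcm(15170, 94) = 15170·94/gcd = 1425980/2 = 712990
lcm(712990, 62) = 712990·62/gcd = 44205380/2 = 22102690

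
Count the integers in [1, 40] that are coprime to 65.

65 = 5·13. Inclusion–exclusion on these primes:
40 − ⌊40/5⌋ − ⌊40/13⌋ + ⌊40/65⌋ = 29

29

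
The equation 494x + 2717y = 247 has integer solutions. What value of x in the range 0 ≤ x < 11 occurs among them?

6

gcd(494, 2717) = 247 (Euclid: 2717 = 5·494 + 247; 494 = 2·247 + 0), and 247 | 247.
Extended Euclid: 494·(-5) + 2717·(1) = 247. Scale by 1: x₀ = -5.
General solution x = x₀ + 11t; reducing mod 11 gives x = 6 (and y = -1).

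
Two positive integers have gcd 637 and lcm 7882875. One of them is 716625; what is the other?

m·n = gcd·lcm = 637·7882875 = 5021391375, so n = 5021391375/716625 = 7007.

7007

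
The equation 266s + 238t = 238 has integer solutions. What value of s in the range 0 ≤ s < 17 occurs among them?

Reduce mod 238: 266s ≡ 238 (mod 238). With g = gcd(266, 238) = 14 dividing 238, divide through: 19s ≡ 17 (mod 17).
Since gcd(19, 17) = 1, s ≡ 17·(19)⁻¹ ≡ 0 (mod 17). Smallest non-negative: 0.

0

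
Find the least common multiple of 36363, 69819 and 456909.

14386693683

lcm(36363, 69819) = 36363·69819/gcd = 2538828297/51 = 49780947
lcm(49780947, 456909) = 49780947·456909/gcd = 22745362712823/1581 = 14386693683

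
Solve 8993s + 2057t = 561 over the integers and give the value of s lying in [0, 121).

Reduce mod 2057: 8993s ≡ 561 (mod 2057). With g = gcd(8993, 2057) = 17 dividing 561, divide through: 529s ≡ 33 (mod 121).
Since gcd(529, 121) = 1, s ≡ 33·(529)⁻¹ ≡ 33 (mod 121). Smallest non-negative: 33.

33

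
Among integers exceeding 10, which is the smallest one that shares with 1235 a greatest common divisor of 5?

Multiples of 5 above 10: 5·3, 5·4, … . Need the cofactor coprime to 1235/5 = 247.
Checking s = 3, 4, … the first with gcd(s, 247) = 1 is s = 3, giving 15.

15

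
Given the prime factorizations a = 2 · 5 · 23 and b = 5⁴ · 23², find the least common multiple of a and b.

661250

max exponent per prime: 2 · 5⁴ · 23² = 661250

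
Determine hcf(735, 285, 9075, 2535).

735 = 3 · 5 · 7²; 285 = 3 · 5 · 19; 9075 = 3 · 5² · 11²; 2535 = 3 · 5 · 13²
gcd takes min exponent of each prime: 3 · 5 = 15

15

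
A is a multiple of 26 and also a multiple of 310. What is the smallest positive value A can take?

4030

gcd first: 310 = 11·26 + 24; 26 = 1·24 + 2; 24 = 12·2 + 0 → gcd = 2
lcm = 26·310/gcd = 8060/2 = 4030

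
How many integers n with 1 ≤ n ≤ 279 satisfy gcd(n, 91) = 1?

Prime factors of 91: 7, 13. Count integers ≤ 279 divisible by none of them.
By inclusion–exclusion: 279 − ⌊279/7⌋ − ⌊279/13⌋ + ⌊279/91⌋ = 222.

222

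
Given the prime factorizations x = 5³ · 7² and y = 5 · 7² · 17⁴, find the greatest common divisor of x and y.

245

min exponent per shared prime: 5 · 7² = 245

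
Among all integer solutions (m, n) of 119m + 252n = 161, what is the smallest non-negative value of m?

31

Euclid: 252 = 2·119 + 14; 119 = 8·14 + 7; 14 = 2·7 + 0 → gcd = 7; 161 = 7·23.
Back-substitution yields 119·(17) + 252·(-8) = 7, so one solution is m = 17·23 = 391, n = -8·23 = -184.
Solutions in m differ by 252/7 = 36; the one in [0, 36) is 391 mod 36 = 31.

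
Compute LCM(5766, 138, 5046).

5766 = 2 · 3 · 31²; 138 = 2 · 3 · 23; 5046 = 2 · 3 · 29²
lcm takes max exponent of each prime: 2 · 3 · 23 · 29² · 31² = 111531738

111531738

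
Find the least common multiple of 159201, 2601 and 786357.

4019952133197

159201 = 3² · 7² · 19²; 2601 = 3² · 17²; 786357 = 3² · 11 · 13² · 47
lcm takes max exponent of each prime: 3² · 7² · 11 · 13² · 17² · 19² · 47 = 4019952133197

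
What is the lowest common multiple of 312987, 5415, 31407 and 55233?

136149345

lcm(312987, 5415) = 312987·5415/gcd = 1694824605/1083 = 1564935
lcm(1564935, 31407) = 1564935·31407/gcd = 49149913545/1083 = 45383115
lcm(45383115, 55233) = 45383115·55233/gcd = 2506645590795/18411 = 136149345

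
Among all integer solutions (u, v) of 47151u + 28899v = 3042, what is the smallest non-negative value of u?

16

gcd(47151, 28899) = 1521 (Euclid: 47151 = 1·28899 + 18252; 28899 = 1·18252 + 10647; 18252 = 1·10647 + 7605; 10647 = 1·7605 + 3042; 7605 = 2·3042 + 1521; 3042 = 2·1521 + 0), and 1521 | 3042.
Extended Euclid: 47151·(8) + 28899·(-13) = 1521. Scale by 2: u₀ = 16.
General solution u = u₀ + 19t; reducing mod 19 gives u = 16 (and v = -26).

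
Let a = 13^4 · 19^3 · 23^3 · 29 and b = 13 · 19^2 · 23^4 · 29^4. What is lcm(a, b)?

38773726962135445579

max exponent per prime: 13^4 · 19^3 · 23^4 · 29^4 = 38773726962135445579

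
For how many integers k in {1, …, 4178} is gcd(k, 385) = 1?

Prime factors of 385: 5, 7, 11. Count integers ≤ 4178 divisible by none of them.
By inclusion–exclusion: 4178 − ⌊4178/5⌋ − ⌊4178/7⌋ − ⌊4178/11⌋ + ⌊4178/35⌋ + ⌊4178/55⌋ + ⌊4178/77⌋ − ⌊4178/385⌋ = 2606.

2606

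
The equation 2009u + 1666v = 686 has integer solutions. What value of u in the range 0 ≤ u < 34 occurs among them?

2

Reduce mod 1666: 2009u ≡ 686 (mod 1666). With g = gcd(2009, 1666) = 49 dividing 686, divide through: 41u ≡ 14 (mod 34).
Since gcd(41, 34) = 1, u ≡ 14·(41)⁻¹ ≡ 2 (mod 34). Smallest non-negative: 2.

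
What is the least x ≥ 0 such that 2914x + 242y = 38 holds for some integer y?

28

Reduce mod 242: 2914x ≡ 38 (mod 242). With g = gcd(2914, 242) = 2 dividing 38, divide through: 1457x ≡ 19 (mod 121).
Since gcd(1457, 121) = 1, x ≡ 19·(1457)⁻¹ ≡ 28 (mod 121). Smallest non-negative: 28.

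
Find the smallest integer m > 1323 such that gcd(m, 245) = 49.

1372

245 = 49·5. Any m with gcd(m, 245) = 49 is a multiple of 49, say 49s, with s coprime to 5.
Need s > 1323/49, so s ≥ 28. First s ≥ 28 with gcd(s, 5) = 1 is s = 28. Thus m = 49·28 = 1372.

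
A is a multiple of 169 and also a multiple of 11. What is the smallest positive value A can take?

gcd first: 169 = 15·11 + 4; 11 = 2·4 + 3; 4 = 1·3 + 1; 3 = 3·1 + 0 → gcd = 1
lcm = 169·11/gcd = 1859/1 = 1859

1859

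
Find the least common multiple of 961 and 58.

961 = 31²; 58 = 2 · 29
max exponents: 2 · 29 · 31² = 55738

55738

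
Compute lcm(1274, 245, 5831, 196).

lcm(1274, 245) = 1274·245/gcd = 312130/49 = 6370
lcm(6370, 5831) = 6370·5831/gcd = 37143470/49 = 758030
lcm(758030, 196) = 758030·196/gcd = 148573880/98 = 1516060

1516060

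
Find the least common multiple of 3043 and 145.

441235

gcd first: 3043 = 20·145 + 143; 145 = 1·143 + 2; 143 = 71·2 + 1; 2 = 2·1 + 0 → gcd = 1
lcm = 3043·145/gcd = 441235/1 = 441235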